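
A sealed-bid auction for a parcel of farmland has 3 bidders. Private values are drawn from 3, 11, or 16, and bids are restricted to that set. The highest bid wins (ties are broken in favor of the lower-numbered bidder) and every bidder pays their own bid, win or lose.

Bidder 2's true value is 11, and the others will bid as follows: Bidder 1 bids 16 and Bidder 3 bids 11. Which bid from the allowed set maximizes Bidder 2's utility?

Bid 3: loses but pays 3, utility -3.
Bid 11: loses but pays 11, utility -11.
Bid 16: loses but pays 16, utility -16.
The best choice is 3 with utility -3.

3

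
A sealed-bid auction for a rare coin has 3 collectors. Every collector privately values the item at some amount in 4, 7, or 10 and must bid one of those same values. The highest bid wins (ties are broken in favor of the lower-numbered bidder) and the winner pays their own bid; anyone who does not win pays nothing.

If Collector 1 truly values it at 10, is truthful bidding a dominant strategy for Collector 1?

No

Consider the case where Collector 2 bids 4 and Collector 3 bids 4.
Truthful bid 10: wins, pays 10, utility 10 - 10 = 0.
Bid 4 instead: wins, pays 4, utility 10 - 4 = 6.
Since 6 > 0, bidding 4 is strictly better here, so truthful bidding is not dominant.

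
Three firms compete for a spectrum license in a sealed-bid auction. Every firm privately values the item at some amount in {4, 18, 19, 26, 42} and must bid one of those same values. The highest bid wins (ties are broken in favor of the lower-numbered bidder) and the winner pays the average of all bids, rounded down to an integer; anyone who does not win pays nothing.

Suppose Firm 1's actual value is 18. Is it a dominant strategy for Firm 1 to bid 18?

Consider the case where Firm 2 bids 4 and Firm 3 bids 4.
Truthful bid 18: wins, pays 8, utility 18 - 8 = 10.
Bid 4 instead: wins, pays 4, utility 18 - 4 = 14.
Since 14 > 10, bidding 4 is strictly better here, so truthful bidding is not dominant.

No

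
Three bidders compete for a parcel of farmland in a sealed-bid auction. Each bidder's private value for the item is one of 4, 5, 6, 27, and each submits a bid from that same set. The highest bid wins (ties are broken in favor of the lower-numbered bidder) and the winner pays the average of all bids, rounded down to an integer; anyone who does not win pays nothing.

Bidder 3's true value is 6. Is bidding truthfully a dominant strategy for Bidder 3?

Check each profile of the others' bids and compare truth against every alternative bid.
Others bid (4, 5): truth gives 1, best alternative gives 0.
Others bid (5, 4): truth gives 1, best alternative gives 0.
Others bid (5, 5): truth gives 1, best alternative gives 0.
Others bid (4, 4): truth gives 2, best alternative gives 2.
Others bid (4, 6): truth gives 0, best alternative gives 0.
Others bid (4, 27): truth gives 0, best alternative gives 0.
(Remaining 10 profiles checked similarly; truth is weakly best in each.)
In every case the truthful bid is at least as good as any alternative, so it is a dominant strategy.

Yes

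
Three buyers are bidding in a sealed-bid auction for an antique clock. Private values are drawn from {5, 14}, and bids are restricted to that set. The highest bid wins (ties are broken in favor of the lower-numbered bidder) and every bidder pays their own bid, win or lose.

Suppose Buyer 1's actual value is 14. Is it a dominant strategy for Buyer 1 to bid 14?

No

Consider the case where Buyer 2 bids 5 and Buyer 3 bids 5.
Truthful bid 14: wins, pays 14, utility 14 - 14 = 0.
Bid 5 instead: wins, pays 5, utility 14 - 5 = 9.
Since 9 > 0, bidding 5 is strictly better here, so truthful bidding is not dominant.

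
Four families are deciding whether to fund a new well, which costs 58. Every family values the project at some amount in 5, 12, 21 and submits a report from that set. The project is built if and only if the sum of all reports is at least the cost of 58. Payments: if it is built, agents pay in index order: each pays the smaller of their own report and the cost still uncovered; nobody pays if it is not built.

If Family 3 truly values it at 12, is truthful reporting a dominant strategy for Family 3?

Consider the case where Family 1 reports 12, Family 2 reports 21 and Family 4 reports 21.
Truthful report 12: project built, pays 12, utility 12 - 12 = 0.
Report 5 instead: project built, pays 5, utility 12 - 5 = 7.
Since 7 > 0, reporting 5 is strictly better here, so truthful reporting is not dominant.

No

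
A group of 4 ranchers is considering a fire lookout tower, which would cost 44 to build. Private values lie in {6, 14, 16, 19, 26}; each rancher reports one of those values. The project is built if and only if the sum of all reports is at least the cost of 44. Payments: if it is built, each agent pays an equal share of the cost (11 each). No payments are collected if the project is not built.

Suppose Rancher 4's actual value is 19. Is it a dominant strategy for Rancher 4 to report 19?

No

Consider the case where Rancher 1 reports 6, Rancher 2 reports 6 and Rancher 3 reports 6.
Truthful report 19: project not built, utility 0.
Report 26 instead: project built, pays 11, utility 19 - 11 = 8.
Since 8 > 0, reporting 26 is strictly better here, so truthful reporting is not dominant.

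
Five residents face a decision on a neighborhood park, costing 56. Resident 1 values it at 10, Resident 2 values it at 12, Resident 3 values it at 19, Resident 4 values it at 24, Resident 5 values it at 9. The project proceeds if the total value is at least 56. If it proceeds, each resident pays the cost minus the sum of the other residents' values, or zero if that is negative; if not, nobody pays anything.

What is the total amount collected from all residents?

7

Total value 74 ≥ cost 56, so it is built.
Resident 1: others sum to 64; max(0, 56 - 64) = 0.
Resident 2: others sum to 62; max(0, 56 - 62) = 0.
Resident 3: others sum to 55; max(0, 56 - 55) = 1.
Resident 4: others sum to 50; max(0, 56 - 50) = 6.
Resident 5: others sum to 65; max(0, 56 - 65) = 0.
Total collected = 0 + 0 + 1 + 6 + 0 = 7.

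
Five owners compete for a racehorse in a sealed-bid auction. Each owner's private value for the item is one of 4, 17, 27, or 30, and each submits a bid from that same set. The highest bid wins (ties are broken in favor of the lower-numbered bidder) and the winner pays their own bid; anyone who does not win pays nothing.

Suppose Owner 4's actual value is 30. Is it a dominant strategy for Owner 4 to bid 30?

No

Consider the case where Owner 1 bids 4, Owner 2 bids 4, Owner 3 bids 4 and Owner 5 bids 4.
Truthful bid 30: wins, pays 30, utility 30 - 30 = 0.
Bid 17 instead: wins, pays 17, utility 30 - 17 = 13.
Since 13 > 0, bidding 17 is strictly better here, so truthful bidding is not dominant.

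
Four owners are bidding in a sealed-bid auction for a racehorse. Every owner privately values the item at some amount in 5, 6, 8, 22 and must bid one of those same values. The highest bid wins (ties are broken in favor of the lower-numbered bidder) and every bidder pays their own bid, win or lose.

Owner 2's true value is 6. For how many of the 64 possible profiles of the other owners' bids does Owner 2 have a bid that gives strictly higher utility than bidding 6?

Others bid (5, 5, 8): truth gives -6; bid 8 gives -2 > -6. Violating.
Others bid (5, 5, 22): truth gives -6; bid 5 gives -5 > -6. Violating.
Others bid (5, 6, 8): truth gives -6; bid 8 gives -2 > -6. Violating.
Others bid (5, 6, 22): truth gives -6; bid 5 gives -5 > -6. Violating.
Others bid (5, 5, 5): truth gives 0; no alternative beats it.
Others bid (5, 5, 6): truth gives 0; no alternative beats it.
(Checking all 64 profiles: 60 have a profitable deviation, 4 do not.)

60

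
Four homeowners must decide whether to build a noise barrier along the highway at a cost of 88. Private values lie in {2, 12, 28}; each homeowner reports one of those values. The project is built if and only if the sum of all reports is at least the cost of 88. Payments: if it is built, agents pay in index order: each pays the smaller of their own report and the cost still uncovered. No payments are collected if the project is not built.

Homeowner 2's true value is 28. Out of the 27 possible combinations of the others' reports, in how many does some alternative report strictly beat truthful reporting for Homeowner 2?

1

Others report (28, 28, 28): truth gives 0; report 12 gives 16 > 0. Violating.
Others report (2, 2, 2): truth gives 0; no alternative beats it.
Others report (2, 2, 12): truth gives 0; no alternative beats it.
(Checking all 27 profiles: 1 has a profitable deviation, 26 do not.)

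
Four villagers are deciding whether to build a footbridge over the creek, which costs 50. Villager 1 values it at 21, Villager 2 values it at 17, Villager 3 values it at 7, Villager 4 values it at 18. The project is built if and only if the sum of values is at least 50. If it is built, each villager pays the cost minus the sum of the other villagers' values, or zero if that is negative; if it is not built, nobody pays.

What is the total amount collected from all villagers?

Total value 63 ≥ cost 50, so it is built.
Villager 1: others sum to 42; max(0, 50 - 42) = 8.
Villager 2: others sum to 46; max(0, 50 - 46) = 4.
Villager 3: others sum to 56; max(0, 50 - 56) = 0.
Villager 4: others sum to 45; max(0, 50 - 45) = 5.
Total collected = 8 + 4 + 0 + 5 = 17.

17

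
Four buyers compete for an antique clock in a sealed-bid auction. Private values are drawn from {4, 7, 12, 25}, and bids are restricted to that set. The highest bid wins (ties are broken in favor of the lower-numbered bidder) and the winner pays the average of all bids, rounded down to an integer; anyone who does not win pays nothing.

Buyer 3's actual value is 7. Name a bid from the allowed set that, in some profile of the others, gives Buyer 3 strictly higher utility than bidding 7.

Suppose Buyer 1 bids 4, Buyer 2 bids 7 and Buyer 4 bids 4.
Bid 7: loses, pays 0, utility 0.
Bid 12: wins, pays 6, utility 7 - 6 = 1.
So bidding 12 beats truth here (1 > 0).

12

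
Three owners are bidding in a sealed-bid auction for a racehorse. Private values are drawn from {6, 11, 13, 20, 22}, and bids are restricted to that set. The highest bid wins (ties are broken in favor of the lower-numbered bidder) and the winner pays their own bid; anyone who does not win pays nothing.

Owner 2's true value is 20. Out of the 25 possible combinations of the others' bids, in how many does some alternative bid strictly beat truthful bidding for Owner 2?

Others bid (6, 6): truth gives 0; bid 11 gives 9 > 0. Violating.
Others bid (6, 11): truth gives 0; bid 11 gives 9 > 0. Violating.
Others bid (6, 13): truth gives 0; bid 13 gives 7 > 0. Violating.
Others bid (11, 6): truth gives 0; bid 13 gives 7 > 0. Violating.
Others bid (6, 20): truth gives 0; no alternative beats it.
Others bid (6, 22): truth gives 0; no alternative beats it.
(Checking all 25 profiles: 6 have a profitable deviation, 19 do not.)

6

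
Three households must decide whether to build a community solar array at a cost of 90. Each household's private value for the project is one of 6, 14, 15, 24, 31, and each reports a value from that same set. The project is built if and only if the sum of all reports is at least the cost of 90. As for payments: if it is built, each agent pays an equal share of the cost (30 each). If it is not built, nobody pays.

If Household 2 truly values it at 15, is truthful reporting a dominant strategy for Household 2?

Check each profile of the others' reports and compare truth against every alternative report.
Others report (6, 6): truth gives 0, best alternative gives 0.
Others report (6, 14): truth gives 0, best alternative gives 0.
Others report (6, 15): truth gives 0, best alternative gives 0.
Others report (6, 24): truth gives 0, best alternative gives 0.
Others report (6, 31): truth gives 0, best alternative gives 0.
Others report (14, 6): truth gives 0, best alternative gives 0.
(Remaining 19 profiles checked similarly; truth is weakly best in each.)
In every case the truthful report is at least as good as any alternative, so it is a dominant strategy.

Yes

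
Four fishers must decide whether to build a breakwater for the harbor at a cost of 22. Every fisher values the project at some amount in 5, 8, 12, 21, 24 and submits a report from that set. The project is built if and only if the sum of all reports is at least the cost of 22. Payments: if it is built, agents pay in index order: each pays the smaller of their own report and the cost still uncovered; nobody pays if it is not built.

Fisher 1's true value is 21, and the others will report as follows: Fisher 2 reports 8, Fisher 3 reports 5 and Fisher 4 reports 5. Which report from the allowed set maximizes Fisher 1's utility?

5

Report 5: project built, pays 5, utility 21 - 5 = 16.
Report 8: project built, pays 8, utility 21 - 8 = 13.
Report 12: project built, pays 12, utility 21 - 12 = 9.
Report 21: project built, pays 21, utility 21 - 21 = 0.
Report 24: project built, pays 22, utility 21 - 22 = -1.
The best choice is 5 with utility 16.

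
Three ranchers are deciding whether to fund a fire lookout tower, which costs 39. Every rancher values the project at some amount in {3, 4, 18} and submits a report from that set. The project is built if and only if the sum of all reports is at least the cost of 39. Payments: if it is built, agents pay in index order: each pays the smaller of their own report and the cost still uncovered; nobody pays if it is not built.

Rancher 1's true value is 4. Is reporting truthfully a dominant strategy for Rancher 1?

Consider the case where Rancher 2 reports 18 and Rancher 3 reports 18.
Truthful report 4: project built, pays 4, utility 4 - 4 = 0.
Report 3 instead: project built, pays 3, utility 4 - 3 = 1.
Since 1 > 0, reporting 3 is strictly better here, so truthful reporting is not dominant.

No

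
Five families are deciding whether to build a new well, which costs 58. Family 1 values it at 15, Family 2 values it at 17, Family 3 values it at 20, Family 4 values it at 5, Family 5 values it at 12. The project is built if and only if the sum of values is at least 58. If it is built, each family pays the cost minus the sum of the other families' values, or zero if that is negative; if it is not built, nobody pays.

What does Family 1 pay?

Total value 69 ≥ cost 58, so the project is built.
The other families' values sum to 54.
Cost minus that sum is 58 - 54 = 4.

4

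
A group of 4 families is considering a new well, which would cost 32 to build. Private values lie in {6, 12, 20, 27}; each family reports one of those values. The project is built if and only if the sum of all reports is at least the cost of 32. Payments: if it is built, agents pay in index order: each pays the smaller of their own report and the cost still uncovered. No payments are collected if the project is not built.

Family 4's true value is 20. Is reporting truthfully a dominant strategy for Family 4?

Check each profile of the others' reports and compare truth against every alternative report.
Others report (6, 6, 20): truth gives 20, best alternative gives 20.
Others report (6, 6, 27): truth gives 20, best alternative gives 20.
Others report (6, 12, 20): truth gives 20, best alternative gives 20.
Others report (6, 12, 27): truth gives 20, best alternative gives 20.
Others report (6, 20, 6): truth gives 20, best alternative gives 20.
Others report (6, 20, 12): truth gives 20, best alternative gives 20.
(Remaining 58 profiles checked similarly; truth is weakly best in each.)
In every case the truthful report is at least as good as any alternative, so it is a dominant strategy.

Yes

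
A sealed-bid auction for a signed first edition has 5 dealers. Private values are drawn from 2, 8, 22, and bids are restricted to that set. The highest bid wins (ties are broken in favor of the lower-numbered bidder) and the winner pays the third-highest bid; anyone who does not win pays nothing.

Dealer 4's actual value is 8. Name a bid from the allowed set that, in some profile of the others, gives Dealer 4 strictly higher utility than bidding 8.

Suppose Dealer 1 bids 2, Dealer 2 bids 2, Dealer 3 bids 2 and Dealer 5 bids 22.
Bid 8: loses, pays 0, utility 0.
Bid 22: wins, pays 2, utility 8 - 2 = 6.
So bidding 22 beats truth here (6 > 0).

22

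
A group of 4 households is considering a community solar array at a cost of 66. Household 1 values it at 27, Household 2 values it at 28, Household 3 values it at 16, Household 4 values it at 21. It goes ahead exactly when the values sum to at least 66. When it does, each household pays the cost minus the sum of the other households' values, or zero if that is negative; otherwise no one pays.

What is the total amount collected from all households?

3

Total value 92 ≥ cost 66, so it is built.
Household 1: others sum to 65; max(0, 66 - 65) = 1.
Household 2: others sum to 64; max(0, 66 - 64) = 2.
Household 3: others sum to 76; max(0, 66 - 76) = 0.
Household 4: others sum to 71; max(0, 66 - 71) = 0.
Total collected = 1 + 2 + 0 + 0 = 3.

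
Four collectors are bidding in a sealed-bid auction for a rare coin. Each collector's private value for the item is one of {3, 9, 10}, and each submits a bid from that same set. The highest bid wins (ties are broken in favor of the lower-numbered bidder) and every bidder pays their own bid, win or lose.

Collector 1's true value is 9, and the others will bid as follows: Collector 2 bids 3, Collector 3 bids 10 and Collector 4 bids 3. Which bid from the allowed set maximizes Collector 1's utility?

Bid 3: loses but pays 3, utility -3.
Bid 9: loses but pays 9, utility -9.
Bid 10: wins, pays 10, utility 9 - 10 = -1.
The best choice is 10 with utility -1.

10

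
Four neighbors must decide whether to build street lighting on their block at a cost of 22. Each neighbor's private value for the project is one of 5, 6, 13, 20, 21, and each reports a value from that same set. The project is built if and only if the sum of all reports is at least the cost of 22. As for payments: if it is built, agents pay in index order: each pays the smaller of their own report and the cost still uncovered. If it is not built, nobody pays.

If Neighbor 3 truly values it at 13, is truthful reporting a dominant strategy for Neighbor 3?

Consider the case where Neighbor 1 reports 5, Neighbor 2 reports 5 and Neighbor 4 reports 6.
Truthful report 13: project built, pays 12, utility 13 - 12 = 1.
Report 6 instead: project built, pays 6, utility 13 - 6 = 7.
Since 7 > 1, reporting 6 is strictly better here, so truthful reporting is not dominant.

No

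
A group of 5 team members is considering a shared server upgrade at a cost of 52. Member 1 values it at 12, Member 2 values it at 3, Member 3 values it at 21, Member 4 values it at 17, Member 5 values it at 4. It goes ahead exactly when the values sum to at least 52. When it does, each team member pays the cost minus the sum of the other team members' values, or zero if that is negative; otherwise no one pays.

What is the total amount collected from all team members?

35

Total value 57 ≥ cost 52, so it is built.
Member 1: others sum to 45; max(0, 52 - 45) = 7.
Member 2: others sum to 54; max(0, 52 - 54) = 0.
Member 3: others sum to 36; max(0, 52 - 36) = 16.
Member 4: others sum to 40; max(0, 52 - 40) = 12.
Member 5: others sum to 53; max(0, 52 - 53) = 0.
Total collected = 7 + 0 + 16 + 12 + 0 = 35.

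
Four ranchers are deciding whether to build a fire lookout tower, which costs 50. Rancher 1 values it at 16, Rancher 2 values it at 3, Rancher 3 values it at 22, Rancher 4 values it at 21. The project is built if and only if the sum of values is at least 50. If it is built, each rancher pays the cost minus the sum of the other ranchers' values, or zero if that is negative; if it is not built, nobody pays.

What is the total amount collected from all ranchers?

23

Total value 62 ≥ cost 50, so it is built.
Rancher 1: others sum to 46; max(0, 50 - 46) = 4.
Rancher 2: others sum to 59; max(0, 50 - 59) = 0.
Rancher 3: others sum to 40; max(0, 50 - 40) = 10.
Rancher 4: others sum to 41; max(0, 50 - 41) = 9.
Total collected = 4 + 0 + 10 + 9 = 23.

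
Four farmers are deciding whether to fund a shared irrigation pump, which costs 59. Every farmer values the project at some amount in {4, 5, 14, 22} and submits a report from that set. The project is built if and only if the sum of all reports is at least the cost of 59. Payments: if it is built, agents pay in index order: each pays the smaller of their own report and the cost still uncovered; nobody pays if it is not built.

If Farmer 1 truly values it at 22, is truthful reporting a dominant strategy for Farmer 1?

No

Consider the case where Farmer 2 reports 4, Farmer 3 reports 22 and Farmer 4 reports 22.
Truthful report 22: project built, pays 22, utility 22 - 22 = 0.
Report 14 instead: project built, pays 14, utility 22 - 14 = 8.
Since 8 > 0, reporting 14 is strictly better here, so truthful reporting is not dominant.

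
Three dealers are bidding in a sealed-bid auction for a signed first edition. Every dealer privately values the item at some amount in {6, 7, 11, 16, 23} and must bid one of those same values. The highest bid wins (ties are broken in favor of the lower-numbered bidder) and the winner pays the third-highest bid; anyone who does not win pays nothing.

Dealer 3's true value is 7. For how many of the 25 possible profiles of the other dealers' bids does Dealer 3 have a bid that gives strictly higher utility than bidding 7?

6

Others bid (6, 7): truth gives 0; bid 11 gives 1 > 0. Violating.
Others bid (6, 11): truth gives 0; bid 16 gives 1 > 0. Violating.
Others bid (6, 16): truth gives 0; bid 23 gives 1 > 0. Violating.
Others bid (7, 6): truth gives 0; bid 11 gives 1 > 0. Violating.
Others bid (6, 6): truth gives 1; no alternative beats it.
Others bid (6, 23): truth gives 0; no alternative beats it.
(Checking all 25 profiles: 6 have a profitable deviation, 19 do not.)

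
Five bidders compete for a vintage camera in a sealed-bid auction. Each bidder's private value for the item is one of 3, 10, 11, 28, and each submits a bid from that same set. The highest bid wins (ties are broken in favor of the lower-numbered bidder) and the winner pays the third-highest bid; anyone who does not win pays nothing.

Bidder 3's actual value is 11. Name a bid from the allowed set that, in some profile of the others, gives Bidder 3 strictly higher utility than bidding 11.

Suppose Bidder 1 bids 3, Bidder 2 bids 3, Bidder 4 bids 3 and Bidder 5 bids 28.
Bid 11: loses, pays 0, utility 0.
Bid 28: wins, pays 3, utility 11 - 3 = 8.
So bidding 28 beats truth here (8 > 0).

28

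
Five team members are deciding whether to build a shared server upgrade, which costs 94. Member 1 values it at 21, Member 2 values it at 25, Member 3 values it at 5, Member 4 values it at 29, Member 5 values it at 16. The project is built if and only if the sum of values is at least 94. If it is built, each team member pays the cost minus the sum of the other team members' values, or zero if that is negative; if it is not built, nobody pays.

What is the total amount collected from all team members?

86

Total value 96 ≥ cost 94, so it is built.
Member 1: others sum to 75; max(0, 94 - 75) = 19.
Member 2: others sum to 71; max(0, 94 - 71) = 23.
Member 3: others sum to 91; max(0, 94 - 91) = 3.
Member 4: others sum to 67; max(0, 94 - 67) = 27.
Member 5: others sum to 80; max(0, 94 - 80) = 14.
Total collected = 19 + 23 + 3 + 27 + 14 = 86.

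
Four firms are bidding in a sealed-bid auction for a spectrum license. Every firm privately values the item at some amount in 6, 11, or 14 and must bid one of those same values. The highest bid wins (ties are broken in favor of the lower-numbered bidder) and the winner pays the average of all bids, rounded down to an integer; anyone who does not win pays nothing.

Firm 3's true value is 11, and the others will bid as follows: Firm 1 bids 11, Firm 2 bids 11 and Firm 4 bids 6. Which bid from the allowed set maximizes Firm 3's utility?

14

Bid 6: loses, pays 0, utility 0.
Bid 11: loses, pays 0, utility 0.
Bid 14: wins, pays 10, utility 11 - 10 = 1.
The best choice is 14 with utility 1.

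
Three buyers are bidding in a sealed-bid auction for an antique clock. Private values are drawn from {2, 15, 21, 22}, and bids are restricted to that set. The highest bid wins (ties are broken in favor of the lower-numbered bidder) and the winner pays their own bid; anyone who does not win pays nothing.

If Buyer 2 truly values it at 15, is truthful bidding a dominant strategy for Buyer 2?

Check each profile of the others' bids and compare truth against every alternative bid.
Others bid (2, 2): truth gives 0, best alternative gives 0.
Others bid (2, 15): truth gives 0, best alternative gives 0.
Others bid (2, 21): truth gives 0, best alternative gives 0.
Others bid (2, 22): truth gives 0, best alternative gives 0.
Others bid (15, 2): truth gives 0, best alternative gives 0.
Others bid (15, 15): truth gives 0, best alternative gives 0.
(Remaining 10 profiles checked similarly; truth is weakly best in each.)
In every case the truthful bid is at least as good as any alternative, so it is a dominant strategy.

Yes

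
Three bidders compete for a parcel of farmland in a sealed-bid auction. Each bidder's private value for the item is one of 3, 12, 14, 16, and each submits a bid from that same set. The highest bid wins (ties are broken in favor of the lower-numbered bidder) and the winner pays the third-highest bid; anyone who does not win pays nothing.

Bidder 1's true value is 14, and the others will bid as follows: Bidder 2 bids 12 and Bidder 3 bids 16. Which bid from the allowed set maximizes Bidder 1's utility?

16

Bid 3: loses, pays 0, utility 0.
Bid 12: loses, pays 0, utility 0.
Bid 14: loses, pays 0, utility 0.
Bid 16: wins, pays 12, utility 14 - 12 = 2.
The best choice is 16 with utility 2.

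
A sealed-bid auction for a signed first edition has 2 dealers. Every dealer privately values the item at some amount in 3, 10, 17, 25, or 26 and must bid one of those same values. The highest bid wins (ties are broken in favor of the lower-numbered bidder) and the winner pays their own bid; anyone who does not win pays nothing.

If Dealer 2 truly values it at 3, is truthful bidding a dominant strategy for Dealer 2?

Yes

Check each profile of the others' bids and compare truth against every alternative bid.
Others bid (3): truth gives 0, best alternative gives -7.
Others bid (10): truth gives 0, best alternative gives 0.
Others bid (17): truth gives 0, best alternative gives 0.
Others bid (25): truth gives 0, best alternative gives 0.
Others bid (26): truth gives 0, best alternative gives 0.
In every case the truthful bid is at least as good as any alternative, so it is a dominant strategy.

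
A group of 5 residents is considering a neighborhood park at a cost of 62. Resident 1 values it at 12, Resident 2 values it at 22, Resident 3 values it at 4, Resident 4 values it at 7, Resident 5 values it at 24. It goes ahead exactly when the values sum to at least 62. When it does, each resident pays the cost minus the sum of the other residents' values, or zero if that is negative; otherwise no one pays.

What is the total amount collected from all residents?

37

Total value 69 ≥ cost 62, so it is built.
Resident 1: others sum to 57; max(0, 62 - 57) = 5.
Resident 2: others sum to 47; max(0, 62 - 47) = 15.
Resident 3: others sum to 65; max(0, 62 - 65) = 0.
Resident 4: others sum to 62; max(0, 62 - 62) = 0.
Resident 5: others sum to 45; max(0, 62 - 45) = 17.
Total collected = 5 + 15 + 0 + 0 + 17 = 37.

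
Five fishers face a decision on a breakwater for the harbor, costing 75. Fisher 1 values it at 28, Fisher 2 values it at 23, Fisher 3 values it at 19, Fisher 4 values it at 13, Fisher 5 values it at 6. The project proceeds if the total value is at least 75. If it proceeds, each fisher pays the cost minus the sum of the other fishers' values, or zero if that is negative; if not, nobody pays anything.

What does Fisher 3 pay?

Total value 89 ≥ cost 75, so the project is built.
The other fishers' values sum to 70.
Cost minus that sum is 75 - 70 = 5.

5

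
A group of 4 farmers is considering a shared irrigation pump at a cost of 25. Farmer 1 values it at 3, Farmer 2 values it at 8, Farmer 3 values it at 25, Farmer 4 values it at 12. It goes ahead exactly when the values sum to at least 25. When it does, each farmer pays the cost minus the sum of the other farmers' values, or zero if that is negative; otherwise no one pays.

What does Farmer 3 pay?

Total value 48 ≥ cost 25, so the project is built.
The other farmers' values sum to 23.
Cost minus that sum is 25 - 23 = 2.

2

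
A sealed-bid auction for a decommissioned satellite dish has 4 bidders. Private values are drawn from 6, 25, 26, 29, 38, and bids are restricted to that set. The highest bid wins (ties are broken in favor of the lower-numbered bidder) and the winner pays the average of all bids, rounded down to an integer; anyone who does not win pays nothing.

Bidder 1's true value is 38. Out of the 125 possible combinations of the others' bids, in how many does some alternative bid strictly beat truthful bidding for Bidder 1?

64

Others bid (6, 6, 6): truth gives 24; bid 6 gives 32 > 24. Violating.
Others bid (6, 6, 25): truth gives 20; bid 25 gives 23 > 20. Violating.
Others bid (6, 6, 26): truth gives 19; bid 26 gives 22 > 19. Violating.
Others bid (6, 6, 29): truth gives 19; bid 29 gives 21 > 19. Violating.
Others bid (6, 6, 38): truth gives 16; no alternative beats it.
Others bid (6, 25, 38): truth gives 12; no alternative beats it.
(Checking all 125 profiles: 64 have a profitable deviation, 61 do not.)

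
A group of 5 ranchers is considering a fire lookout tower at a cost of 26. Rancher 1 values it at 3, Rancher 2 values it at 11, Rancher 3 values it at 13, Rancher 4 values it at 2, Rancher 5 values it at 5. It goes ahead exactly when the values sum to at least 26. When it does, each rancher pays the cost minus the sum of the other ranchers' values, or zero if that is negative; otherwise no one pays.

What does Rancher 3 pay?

Total value 34 ≥ cost 26, so the project is built.
The other ranchers' values sum to 21.
Cost minus that sum is 26 - 21 = 5.

5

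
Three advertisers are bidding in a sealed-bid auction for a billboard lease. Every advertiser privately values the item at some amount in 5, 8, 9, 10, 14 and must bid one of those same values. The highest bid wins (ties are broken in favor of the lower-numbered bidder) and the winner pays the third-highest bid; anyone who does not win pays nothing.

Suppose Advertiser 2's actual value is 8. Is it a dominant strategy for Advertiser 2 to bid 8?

Consider the case where Advertiser 1 bids 5 and Advertiser 3 bids 9.
Truthful bid 8: loses, pays 0, utility 0.
Bid 9 instead: wins, pays 5, utility 8 - 5 = 3.
Since 3 > 0, bidding 9 is strictly better here, so truthful bidding is not dominant.

No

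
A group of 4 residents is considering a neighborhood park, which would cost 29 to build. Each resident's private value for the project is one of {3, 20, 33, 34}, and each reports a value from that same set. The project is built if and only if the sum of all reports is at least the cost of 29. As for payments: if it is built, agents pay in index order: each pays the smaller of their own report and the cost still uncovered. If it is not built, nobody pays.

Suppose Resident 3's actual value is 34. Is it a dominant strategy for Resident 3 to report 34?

Consider the case where Resident 1 reports 3, Resident 2 reports 3 and Resident 4 reports 3.
Truthful report 34: project built, pays 23, utility 34 - 23 = 11.
Report 20 instead: project built, pays 20, utility 34 - 20 = 14.
Since 14 > 11, reporting 20 is strictly better here, so truthful reporting is not dominant.

No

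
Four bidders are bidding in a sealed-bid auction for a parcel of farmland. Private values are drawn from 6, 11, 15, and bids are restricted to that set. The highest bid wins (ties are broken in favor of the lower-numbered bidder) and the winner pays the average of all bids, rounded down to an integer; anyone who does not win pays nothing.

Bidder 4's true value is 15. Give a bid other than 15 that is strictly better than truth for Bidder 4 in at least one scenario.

11

Suppose Bidder 1 bids 6, Bidder 2 bids 6 and Bidder 3 bids 6.
Bid 15: wins, pays 8, utility 15 - 8 = 7.
Bid 11: wins, pays 7, utility 15 - 7 = 8.
So bidding 11 beats truth here (8 > 7).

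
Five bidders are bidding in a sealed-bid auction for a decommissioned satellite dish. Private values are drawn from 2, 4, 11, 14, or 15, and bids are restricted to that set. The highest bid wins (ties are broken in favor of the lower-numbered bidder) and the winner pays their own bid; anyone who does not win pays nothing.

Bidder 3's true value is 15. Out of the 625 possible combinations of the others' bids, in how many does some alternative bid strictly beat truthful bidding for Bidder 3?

144

Others bid (2, 2, 2, 2): truth gives 0; bid 4 gives 11 > 0. Violating.
Others bid (2, 2, 2, 4): truth gives 0; bid 4 gives 11 > 0. Violating.
Others bid (2, 2, 2, 11): truth gives 0; bid 11 gives 4 > 0. Violating.
Others bid (2, 2, 2, 14): truth gives 0; bid 14 gives 1 > 0. Violating.
Others bid (2, 2, 2, 15): truth gives 0; no alternative beats it.
Others bid (2, 2, 4, 15): truth gives 0; no alternative beats it.
(Checking all 625 profiles: 144 have a profitable deviation, 481 do not.)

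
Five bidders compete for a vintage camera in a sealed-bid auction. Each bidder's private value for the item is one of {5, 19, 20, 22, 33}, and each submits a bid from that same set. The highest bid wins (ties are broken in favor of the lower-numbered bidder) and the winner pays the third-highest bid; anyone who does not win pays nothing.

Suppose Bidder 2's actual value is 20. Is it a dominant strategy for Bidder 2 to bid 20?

No

Consider the case where Bidder 1 bids 5, Bidder 3 bids 5, Bidder 4 bids 5 and Bidder 5 bids 22.
Truthful bid 20: loses, pays 0, utility 0.
Bid 22 instead: wins, pays 5, utility 20 - 5 = 15.
Since 15 > 0, bidding 22 is strictly better here, so truthful bidding is not dominant.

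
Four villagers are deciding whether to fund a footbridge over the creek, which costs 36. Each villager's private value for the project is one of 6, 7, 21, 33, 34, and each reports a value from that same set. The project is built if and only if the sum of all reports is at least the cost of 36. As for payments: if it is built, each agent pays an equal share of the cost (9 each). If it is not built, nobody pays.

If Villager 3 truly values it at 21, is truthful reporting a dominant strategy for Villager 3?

Yes

Check each profile of the others' reports and compare truth against every alternative report.
Others report (6, 6, 6): truth gives 12, best alternative gives 12.
Others report (6, 6, 7): truth gives 12, best alternative gives 12.
Others report (6, 6, 21): truth gives 12, best alternative gives 12.
Others report (6, 6, 33): truth gives 12, best alternative gives 12.
Others report (6, 6, 34): truth gives 12, best alternative gives 12.
Others report (6, 7, 6): truth gives 12, best alternative gives 12.
(Remaining 119 profiles checked similarly; truth is weakly best in each.)
In every case the truthful report is at least as good as any alternative, so it is a dominant strategy.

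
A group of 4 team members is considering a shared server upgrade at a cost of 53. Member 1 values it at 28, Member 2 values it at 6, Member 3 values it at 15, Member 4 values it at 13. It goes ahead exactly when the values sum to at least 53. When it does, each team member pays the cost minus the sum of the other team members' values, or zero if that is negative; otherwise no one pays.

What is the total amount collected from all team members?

29

Total value 62 ≥ cost 53, so it is built.
Member 1: others sum to 34; max(0, 53 - 34) = 19.
Member 2: others sum to 56; max(0, 53 - 56) = 0.
Member 3: others sum to 47; max(0, 53 - 47) = 6.
Member 4: others sum to 49; max(0, 53 - 49) = 4.
Total collected = 19 + 0 + 6 + 4 = 29.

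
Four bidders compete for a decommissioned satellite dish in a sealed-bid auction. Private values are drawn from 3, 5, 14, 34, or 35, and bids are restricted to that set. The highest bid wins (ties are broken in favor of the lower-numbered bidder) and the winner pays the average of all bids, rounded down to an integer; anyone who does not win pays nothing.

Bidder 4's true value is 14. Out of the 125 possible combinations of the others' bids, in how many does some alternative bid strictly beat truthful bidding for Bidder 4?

Others bid (3, 3, 3): truth gives 9; bid 5 gives 11 > 9. Violating.
Others bid (3, 3, 14): truth gives 0; bid 34 gives 1 > 0. Violating.
Others bid (3, 14, 3): truth gives 0; bid 34 gives 1 > 0. Violating.
Others bid (14, 3, 3): truth gives 0; bid 34 gives 1 > 0. Violating.
Others bid (3, 3, 5): truth gives 8; no alternative beats it.
Others bid (3, 3, 34): truth gives 0; no alternative beats it.
(Checking all 125 profiles: 4 have a profitable deviation, 121 do not.)

4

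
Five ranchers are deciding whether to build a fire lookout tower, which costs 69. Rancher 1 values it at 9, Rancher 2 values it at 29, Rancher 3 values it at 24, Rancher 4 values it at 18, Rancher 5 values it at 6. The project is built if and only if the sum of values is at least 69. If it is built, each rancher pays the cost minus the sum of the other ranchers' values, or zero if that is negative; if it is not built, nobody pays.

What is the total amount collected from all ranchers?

20

Total value 86 ≥ cost 69, so it is built.
Rancher 1: others sum to 77; max(0, 69 - 77) = 0.
Rancher 2: others sum to 57; max(0, 69 - 57) = 12.
Rancher 3: others sum to 62; max(0, 69 - 62) = 7.
Rancher 4: others sum to 68; max(0, 69 - 68) = 1.
Rancher 5: others sum to 80; max(0, 69 - 80) = 0.
Total collected = 0 + 12 + 7 + 1 + 0 = 20.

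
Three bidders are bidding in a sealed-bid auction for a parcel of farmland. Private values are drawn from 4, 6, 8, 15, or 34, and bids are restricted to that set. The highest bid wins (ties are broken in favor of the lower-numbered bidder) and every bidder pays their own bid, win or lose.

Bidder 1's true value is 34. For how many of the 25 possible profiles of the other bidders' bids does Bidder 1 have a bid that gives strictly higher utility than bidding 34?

Others bid (4, 4): truth gives 0; bid 4 gives 30 > 0. Violating.
Others bid (4, 6): truth gives 0; bid 6 gives 28 > 0. Violating.
Others bid (4, 8): truth gives 0; bid 8 gives 26 > 0. Violating.
Others bid (4, 15): truth gives 0; bid 15 gives 19 > 0. Violating.
Others bid (4, 34): truth gives 0; no alternative beats it.
Others bid (6, 34): truth gives 0; no alternative beats it.
(Checking all 25 profiles: 16 have a profitable deviation, 9 do not.)

16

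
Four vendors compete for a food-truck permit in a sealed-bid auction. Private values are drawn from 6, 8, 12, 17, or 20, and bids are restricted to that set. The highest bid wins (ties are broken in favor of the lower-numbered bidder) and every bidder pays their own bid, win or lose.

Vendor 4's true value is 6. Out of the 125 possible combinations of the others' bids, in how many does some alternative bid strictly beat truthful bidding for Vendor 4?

1

Others bid (6, 6, 6): truth gives -6; bid 8 gives -2 > -6. Violating.
Others bid (6, 6, 8): truth gives -6; no alternative beats it.
Others bid (6, 6, 12): truth gives -6; no alternative beats it.
(Checking all 125 profiles: 1 has a profitable deviation, 124 do not.)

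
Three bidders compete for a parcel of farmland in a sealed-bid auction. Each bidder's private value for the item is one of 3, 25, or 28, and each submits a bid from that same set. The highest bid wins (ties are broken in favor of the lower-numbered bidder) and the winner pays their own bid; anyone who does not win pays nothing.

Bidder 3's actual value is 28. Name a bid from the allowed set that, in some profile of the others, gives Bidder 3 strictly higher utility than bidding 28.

Suppose Bidder 1 bids 3 and Bidder 2 bids 3.
Bid 28: wins, pays 28, utility 28 - 28 = 0.
Bid 25: wins, pays 25, utility 28 - 25 = 3.
So bidding 25 beats truth here (3 > 0).

25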